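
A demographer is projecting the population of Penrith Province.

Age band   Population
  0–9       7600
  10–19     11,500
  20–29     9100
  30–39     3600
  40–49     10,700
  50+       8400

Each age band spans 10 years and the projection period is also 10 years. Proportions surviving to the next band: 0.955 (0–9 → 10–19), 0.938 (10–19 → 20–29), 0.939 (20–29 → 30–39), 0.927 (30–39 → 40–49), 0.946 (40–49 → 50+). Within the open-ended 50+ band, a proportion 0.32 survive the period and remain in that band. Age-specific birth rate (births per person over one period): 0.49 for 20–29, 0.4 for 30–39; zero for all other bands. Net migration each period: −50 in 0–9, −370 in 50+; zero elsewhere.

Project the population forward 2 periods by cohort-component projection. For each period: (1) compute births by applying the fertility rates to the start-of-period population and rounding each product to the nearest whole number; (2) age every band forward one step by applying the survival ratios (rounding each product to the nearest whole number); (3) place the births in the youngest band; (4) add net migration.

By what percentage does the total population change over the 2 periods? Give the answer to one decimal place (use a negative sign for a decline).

-9.9

Period 1:
Births: 9100 × 0.49 = 4459  |  3600 × 0.4 = 1440 ⇒ total 5899
10–19: 7600 × 0.955 = 7258
20–29: 11500 × 0.938 = 10787
30–39: 9100 × 0.939 = 8545
40–49: 3600 × 0.927 = 3337
50+: 10700 × 0.946 + 8400 × 0.32 = 10122 + 2688 = 12810
Net migration: 0–9 − 50 → 5849; 50+ − 370 → 12440
Population now: 0–9=5849, 10–19=7258, 20–29=10787, 30–39=8545, 40–49=3337, 50+=12440
Period 2:
Births: 10787 × 0.49 = 5286  |  8545 × 0.4 = 3418 ⇒ total 8704
10–19: 5849 × 0.955 = 5586
20–29: 7258 × 0.938 = 6808
30–39: 10787 × 0.939 = 10129
40–49: 8545 × 0.927 = 7921
50+: 3337 × 0.946 + 12440 × 0.32 = 3157 + 3981 = 7138
Net migration: 0–9 − 50 → 8654; 50+ − 370 → 6768
Population now: 0–9=8654, 10–19=5586, 20–29=6808, 30–39=10129, 40–49=7921, 50+=6768
Total: 50900 → 45866; change = -5034; percentage change = -9.9%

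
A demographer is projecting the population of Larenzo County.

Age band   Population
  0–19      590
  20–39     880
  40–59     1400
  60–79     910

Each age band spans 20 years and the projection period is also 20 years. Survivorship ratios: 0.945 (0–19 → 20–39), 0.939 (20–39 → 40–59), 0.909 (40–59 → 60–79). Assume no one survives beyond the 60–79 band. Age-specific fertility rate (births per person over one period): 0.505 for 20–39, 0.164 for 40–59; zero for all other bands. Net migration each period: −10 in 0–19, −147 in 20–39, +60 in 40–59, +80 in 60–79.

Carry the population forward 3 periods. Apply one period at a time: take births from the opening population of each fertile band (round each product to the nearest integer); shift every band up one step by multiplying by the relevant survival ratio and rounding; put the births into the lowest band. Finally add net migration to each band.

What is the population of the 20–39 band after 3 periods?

Period 1.
Births: 880 × 0.505 = 444, 1400 × 0.164 = 230 → total 674
20–39: 590 × 0.945 = 558
40–59: 880 × 0.939 = 826
60–79: 1400 × 0.909 = 1273
Net migration: 0–19 − 10 → 664; 20–39 − 147 → 411; 40–59 + 60 → 886; 60–79 + 80 → 1353
Population now: 0–19=664, 20–39=411, 40–59=886, 60–79=1353
Period 2.
Births: 411 × 0.505 = 208, 886 × 0.164 = 145 → total 353
20–39: 664 × 0.945 = 627
40–59: 411 × 0.939 = 386
60–79: 886 × 0.909 = 805
Net migration: 0–19 − 10 → 343; 20–39 − 147 → 480; 40–59 + 60 → 446; 60–79 + 80 → 885
Population now: 0–19=343, 20–39=480, 40–59=446, 60–79=885
Period 3.
Births: 480 × 0.505 = 242, 446 × 0.164 = 73 → total 315
20–39: 343 × 0.945 = 324
40–59: 480 × 0.939 = 451
60–79: 446 × 0.909 = 405
Net migration: 0–19 − 10 → 305; 20–39 − 147 → 177; 40–59 + 60 → 511; 60–79 + 80 → 485
Population now: 0–19=305, 20–39=177, 40–59=511, 60–79=485

177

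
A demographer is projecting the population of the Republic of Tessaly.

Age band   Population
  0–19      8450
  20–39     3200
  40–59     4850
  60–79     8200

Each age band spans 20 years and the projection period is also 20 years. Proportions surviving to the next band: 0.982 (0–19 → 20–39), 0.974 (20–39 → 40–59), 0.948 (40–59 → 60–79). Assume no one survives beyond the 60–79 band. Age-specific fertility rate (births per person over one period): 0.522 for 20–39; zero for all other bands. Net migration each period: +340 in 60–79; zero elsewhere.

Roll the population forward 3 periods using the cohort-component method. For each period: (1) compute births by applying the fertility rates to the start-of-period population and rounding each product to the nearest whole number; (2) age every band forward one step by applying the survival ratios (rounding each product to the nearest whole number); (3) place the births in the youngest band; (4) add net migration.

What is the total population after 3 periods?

Numbering the groups 1..4 from youngest to oldest:
— Period 1 —
Births: 3200 * 0.522 = 1670
Group 2: 8450 * 0.982 = 8298
Group 3: 3200 * 0.974 = 3117
Group 4: 4850 * 0.948 = 4598
Net migration: Group 4 + 340 → 4938
End of period: [1670, 8298, 3117, 4938]
— Period 2 —
Births: 8298 * 0.522 = 4332
Group 2: 1670 * 0.982 = 1640
Group 3: 8298 * 0.974 = 8082
Group 4: 3117 * 0.948 = 2955
Net migration: Group 4 + 340 → 3295
End of period: [4332, 1640, 8082, 3295]
— Period 3 —
Births: 1640 * 0.522 = 856
Group 2: 4332 * 0.982 = 4254
Group 3: 1640 * 0.974 = 1597
Group 4: 8082 * 0.948 = 7662
Net migration: Group 4 + 340 → 8002
End of period: [856, 4254, 1597, 8002]
Total after period 3: 856 + 4254 + 1597 + 8002 = 14709

14709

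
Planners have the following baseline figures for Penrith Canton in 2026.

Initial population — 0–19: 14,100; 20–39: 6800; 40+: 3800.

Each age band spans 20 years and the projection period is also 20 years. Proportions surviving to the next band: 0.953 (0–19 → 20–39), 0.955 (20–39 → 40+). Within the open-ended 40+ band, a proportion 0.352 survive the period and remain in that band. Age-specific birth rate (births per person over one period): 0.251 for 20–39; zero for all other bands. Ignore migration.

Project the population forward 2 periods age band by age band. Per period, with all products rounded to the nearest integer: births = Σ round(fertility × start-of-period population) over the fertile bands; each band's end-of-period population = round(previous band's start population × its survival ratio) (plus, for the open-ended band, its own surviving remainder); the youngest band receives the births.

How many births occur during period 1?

1707

Call the bands 1 to 3, youngest first.
Period 1.
Births: 6800 × 0.251 = 1707
Band 2: 14100 × 0.953 = 13437
Band 3: 6800 × 0.955 + 3800 × 0.352 = 6494 + 1338 = 7832
End of period: [1707, 13437, 7832]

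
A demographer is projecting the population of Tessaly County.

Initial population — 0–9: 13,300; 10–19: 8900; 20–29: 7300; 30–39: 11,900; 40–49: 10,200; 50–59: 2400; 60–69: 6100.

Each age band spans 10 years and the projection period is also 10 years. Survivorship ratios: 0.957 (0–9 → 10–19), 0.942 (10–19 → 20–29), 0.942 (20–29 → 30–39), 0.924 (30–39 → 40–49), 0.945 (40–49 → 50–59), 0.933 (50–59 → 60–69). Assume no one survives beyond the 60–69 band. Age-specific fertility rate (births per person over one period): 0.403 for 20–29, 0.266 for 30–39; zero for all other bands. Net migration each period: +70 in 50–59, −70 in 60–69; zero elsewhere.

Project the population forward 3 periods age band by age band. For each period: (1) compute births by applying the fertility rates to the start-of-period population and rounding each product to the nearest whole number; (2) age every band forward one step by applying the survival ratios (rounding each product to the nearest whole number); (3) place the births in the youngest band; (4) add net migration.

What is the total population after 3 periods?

Let group 1 be 0–9 through group 7 = 60–69.
Period 1.
Births: 7300 * 0.403 = 2942, 11900 * 0.266 = 3165 → 6107
Group 2: 13300 * 0.957 = 12728
Group 3: 8900 * 0.942 = 8384
Group 4: 7300 * 0.942 = 6877
Group 5: 11900 * 0.924 = 10996
Group 6: 10200 * 0.945 = 9639
Group 7: 2400 * 0.933 = 2239
Net migration: Group 6 + 70 → 9709; Group 7 − 70 → 2169
→ [6107, 12728, 8384, 6877, 10996, 9709, 2169]
Period 2.
Births: 8384 * 0.403 = 3379, 6877 * 0.266 = 1829 → 5208
Group 2: 6107 * 0.957 = 5844
Group 3: 12728 * 0.942 = 11990
Group 4: 8384 * 0.942 = 7898
Group 5: 6877 * 0.924 = 6354
Group 6: 10996 * 0.945 = 10391
Group 7: 9709 * 0.933 = 9058
Net migration: Group 6 + 70 → 10461; Group 7 − 70 → 8988
→ [5208, 5844, 11990, 7898, 6354, 10461, 8988]
Period 3.
Births: 11990 * 0.403 = 4832, 7898 * 0.266 = 2101 → 6933
Group 2: 5208 * 0.957 = 4984
Group 3: 5844 * 0.942 = 5505
Group 4: 11990 * 0.942 = 11295
Group 5: 7898 * 0.924 = 7298
Group 6: 6354 * 0.945 = 6005
Group 7: 10461 * 0.933 = 9760
Net migration: Group 6 + 70 → 6075; Group 7 − 70 → 9690
→ [6933, 4984, 5505, 11295, 7298, 6075, 9690]
Total after period 3: 6933 + 4984 + 5505 + 11295 + 7298 + 6075 + 9690 = 51780

51780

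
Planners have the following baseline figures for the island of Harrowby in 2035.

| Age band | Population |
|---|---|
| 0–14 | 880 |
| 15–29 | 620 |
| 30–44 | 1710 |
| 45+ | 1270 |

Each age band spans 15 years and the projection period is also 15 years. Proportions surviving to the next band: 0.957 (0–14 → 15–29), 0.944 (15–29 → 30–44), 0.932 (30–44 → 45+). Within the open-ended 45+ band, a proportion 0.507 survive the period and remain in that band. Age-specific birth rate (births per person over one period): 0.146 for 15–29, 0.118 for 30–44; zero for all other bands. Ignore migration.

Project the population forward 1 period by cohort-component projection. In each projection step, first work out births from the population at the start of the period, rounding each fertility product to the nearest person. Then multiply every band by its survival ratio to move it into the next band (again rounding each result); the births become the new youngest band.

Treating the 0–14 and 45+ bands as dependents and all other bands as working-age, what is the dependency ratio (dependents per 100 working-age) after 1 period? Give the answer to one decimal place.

Call the groups 1 to 4, youngest first.
— Period 1 —
Births: 620 × 0.146 = 91 ; 1710 × 0.118 = 202 → total 293
Group 2: 880 × 0.957 = 842
Group 3: 620 × 0.944 = 585
Group 4: 1710 × 0.932 + 1270 × 0.507 = 1594 + 644 = 2238
Population now: 0–14=293, 15–29=842, 30–44=585, 45+=2238
Dependents (band 0–14 + band 45+) = 293 + 2238 = 2531; working-age = 1427; ratio = 2531/1427 × 100 = 177.4

177.4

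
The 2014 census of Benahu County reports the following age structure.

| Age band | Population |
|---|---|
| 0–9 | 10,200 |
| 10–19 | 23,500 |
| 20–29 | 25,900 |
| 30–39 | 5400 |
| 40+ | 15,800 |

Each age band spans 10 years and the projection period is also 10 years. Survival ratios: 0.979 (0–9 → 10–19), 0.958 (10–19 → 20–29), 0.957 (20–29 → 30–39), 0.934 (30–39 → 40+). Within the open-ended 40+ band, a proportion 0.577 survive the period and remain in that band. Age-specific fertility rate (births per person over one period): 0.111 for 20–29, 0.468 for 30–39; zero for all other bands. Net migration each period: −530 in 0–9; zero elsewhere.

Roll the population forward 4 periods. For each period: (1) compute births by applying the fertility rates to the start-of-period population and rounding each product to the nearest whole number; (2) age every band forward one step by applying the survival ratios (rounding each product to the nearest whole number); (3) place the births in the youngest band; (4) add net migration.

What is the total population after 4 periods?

Call the groups 1 to 5, youngest first.
After projecting period 1:
Births: 25900 × 0.111 = 2875  |  5400 × 0.468 = 2527 ⇒ total 5402
Group 2: 10200 × 0.979 = 9986
Group 3: 23500 × 0.958 = 22513
Group 4: 25900 × 0.957 = 24786
Group 5: 5400 × 0.934 + 15800 × 0.577 = 5044 + 9117 = 14161
Net migration: Group 1 − 530 → 4872
Giving 4872 / 9986 / 22513 / 24786 / 14161.
After projecting period 2:
Births: 22513 × 0.111 = 2499  |  24786 × 0.468 = 11600 ⇒ total 14099
Group 2: 4872 × 0.979 = 4770
Group 3: 9986 × 0.958 = 9567
Group 4: 22513 × 0.957 = 21545
Group 5: 24786 × 0.934 + 14161 × 0.577 = 23150 + 8171 = 31321
Net migration: Group 1 − 530 → 13569
Giving 13569 / 4770 / 9567 / 21545 / 31321.
After projecting period 3:
Births: 9567 × 0.111 = 1062  |  21545 × 0.468 = 10083 ⇒ total 11145
Group 2: 13569 × 0.979 = 13284
Group 3: 4770 × 0.958 = 4570
Group 4: 9567 × 0.957 = 9156
Group 5: 21545 × 0.934 + 31321 × 0.577 = 20123 + 18072 = 38195
Net migration: Group 1 − 530 → 10615
Giving 10615 / 13284 / 4570 / 9156 / 38195.
After projecting period 4:
Births: 4570 × 0.111 = 507  |  9156 × 0.468 = 4285 ⇒ total 4792
Group 2: 10615 × 0.979 = 10392
Group 3: 13284 × 0.958 = 12726
Group 4: 4570 × 0.957 = 4373
Group 5: 9156 × 0.934 + 38195 × 0.577 = 8552 + 22039 = 30591
Net migration: Group 1 − 530 → 4262
Giving 4262 / 10392 / 12726 / 4373 / 30591.
Total after period 4: 4262 + 10392 + 12726 + 4373 + 30591 = 62344

62344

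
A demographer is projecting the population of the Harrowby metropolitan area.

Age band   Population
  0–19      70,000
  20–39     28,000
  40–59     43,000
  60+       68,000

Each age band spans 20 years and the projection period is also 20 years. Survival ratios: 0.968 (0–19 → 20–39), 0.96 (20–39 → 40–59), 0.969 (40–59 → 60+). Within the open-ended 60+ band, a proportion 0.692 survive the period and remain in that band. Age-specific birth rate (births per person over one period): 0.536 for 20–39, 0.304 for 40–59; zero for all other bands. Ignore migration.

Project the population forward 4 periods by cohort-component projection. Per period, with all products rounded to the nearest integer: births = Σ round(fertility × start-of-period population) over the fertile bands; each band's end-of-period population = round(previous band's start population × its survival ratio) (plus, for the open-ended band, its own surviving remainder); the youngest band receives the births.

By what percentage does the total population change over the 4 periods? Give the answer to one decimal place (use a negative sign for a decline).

(Groups numbered youngest = 1 to oldest = 4.)
Period 1:
Births: 28000 × 0.536 = 15008 ; 43000 × 0.304 = 13072 → total 28080
Group 2: 70000 × 0.968 = 67760
Group 3: 28000 × 0.96 = 26880
Group 4: 43000 × 0.969 + 68000 × 0.692 = 41667 + 47056 = 88723
→ [28080, 67760, 26880, 88723]
Period 2:
Births: 67760 × 0.536 = 36319 ; 26880 × 0.304 = 8172 → total 44491
Group 2: 28080 × 0.968 = 27181
Group 3: 67760 × 0.96 = 65050
Group 4: 26880 × 0.969 + 88723 × 0.692 = 26047 + 61396 = 87443
→ [44491, 27181, 65050, 87443]
Period 3:
Births: 27181 × 0.536 = 14569 ; 65050 × 0.304 = 19775 → total 34344
Group 2: 44491 × 0.968 = 43067
Group 3: 27181 × 0.96 = 26094
Group 4: 65050 × 0.969 + 87443 × 0.692 = 63033 + 60511 = 123544
→ [34344, 43067, 26094, 123544]
Period 4:
Births: 43067 × 0.536 = 23084 ; 26094 × 0.304 = 7933 → total 31017
Group 2: 34344 × 0.968 = 33245
Group 3: 43067 × 0.96 = 41344
Group 4: 26094 × 0.969 + 123544 × 0.692 = 25285 + 85492 = 110777
→ [31017, 33245, 41344, 110777]
Total: 209000 → 216383; change = 7383; percentage change = 3.5%

3.5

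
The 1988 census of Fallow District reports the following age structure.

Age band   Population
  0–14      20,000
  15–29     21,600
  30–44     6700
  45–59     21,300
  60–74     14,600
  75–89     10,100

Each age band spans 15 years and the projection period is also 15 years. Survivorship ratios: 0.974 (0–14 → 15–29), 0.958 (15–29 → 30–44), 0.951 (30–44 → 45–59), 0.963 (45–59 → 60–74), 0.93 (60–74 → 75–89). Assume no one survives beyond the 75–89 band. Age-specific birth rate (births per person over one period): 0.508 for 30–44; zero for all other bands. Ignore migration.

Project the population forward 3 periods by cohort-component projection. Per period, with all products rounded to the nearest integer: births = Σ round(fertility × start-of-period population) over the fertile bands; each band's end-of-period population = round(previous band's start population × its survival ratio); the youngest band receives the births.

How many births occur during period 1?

3404

Call the bands 1 to 6, youngest first.
[period 1]
Births: 6700 * 0.508 = 3404
Band 2: 20000 * 0.974 = 19480
Band 3: 21600 * 0.958 = 20693
Band 4: 6700 * 0.951 = 6372
Band 5: 21300 * 0.963 = 20512
Band 6: 14600 * 0.93 = 13578
Population now: 0–14=3404, 15–29=19480, 30–44=20693, 45–59=6372, 60–74=20512, 75–89=13578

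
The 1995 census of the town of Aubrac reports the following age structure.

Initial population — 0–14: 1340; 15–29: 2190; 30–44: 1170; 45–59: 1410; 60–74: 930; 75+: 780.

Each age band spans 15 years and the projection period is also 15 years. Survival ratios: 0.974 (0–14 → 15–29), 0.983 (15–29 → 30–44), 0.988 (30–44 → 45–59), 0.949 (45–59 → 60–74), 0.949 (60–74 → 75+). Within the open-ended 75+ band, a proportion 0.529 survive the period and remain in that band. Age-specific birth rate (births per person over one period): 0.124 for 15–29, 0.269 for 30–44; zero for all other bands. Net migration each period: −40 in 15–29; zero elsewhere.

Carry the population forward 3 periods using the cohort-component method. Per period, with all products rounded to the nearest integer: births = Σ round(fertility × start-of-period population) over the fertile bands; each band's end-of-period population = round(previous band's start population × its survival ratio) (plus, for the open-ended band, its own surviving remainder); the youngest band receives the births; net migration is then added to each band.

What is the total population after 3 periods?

[period 1]
Births: 2190 × 0.124 = 272, 1170 × 0.269 = 315 → 587
15–29: 1340 × 0.974 = 1305
30–44: 2190 × 0.983 = 2153
45–59: 1170 × 0.988 = 1156
60–74: 1410 × 0.949 = 1338
75+: 930 × 0.949 + 780 × 0.529 = 883 + 413 = 1296
Net migration: 15–29 − 40 → 1265
→ [587, 1265, 2153, 1156, 1338, 1296]
[period 2]
Births: 1265 × 0.124 = 157, 2153 × 0.269 = 579 → 736
15–29: 587 × 0.974 = 572
30–44: 1265 × 0.983 = 1243
45–59: 2153 × 0.988 = 2127
60–74: 1156 × 0.949 = 1097
75+: 1338 × 0.949 + 1296 × 0.529 = 1270 + 686 = 1956
Net migration: 15–29 − 40 → 532
→ [736, 532, 1243, 2127, 1097, 1956]
[period 3]
Births: 532 × 0.124 = 66, 1243 × 0.269 = 334 → 400
15–29: 736 × 0.974 = 717
30–44: 532 × 0.983 = 523
45–59: 1243 × 0.988 = 1228
60–74: 2127 × 0.949 = 2019
75+: 1097 × 0.949 + 1956 × 0.529 = 1041 + 1035 = 2076
Net migration: 15–29 − 40 → 677
→ [400, 677, 523, 1228, 2019, 2076]
Total after period 3: 400 + 677 + 523 + 1228 + 2019 + 2076 = 6923

6923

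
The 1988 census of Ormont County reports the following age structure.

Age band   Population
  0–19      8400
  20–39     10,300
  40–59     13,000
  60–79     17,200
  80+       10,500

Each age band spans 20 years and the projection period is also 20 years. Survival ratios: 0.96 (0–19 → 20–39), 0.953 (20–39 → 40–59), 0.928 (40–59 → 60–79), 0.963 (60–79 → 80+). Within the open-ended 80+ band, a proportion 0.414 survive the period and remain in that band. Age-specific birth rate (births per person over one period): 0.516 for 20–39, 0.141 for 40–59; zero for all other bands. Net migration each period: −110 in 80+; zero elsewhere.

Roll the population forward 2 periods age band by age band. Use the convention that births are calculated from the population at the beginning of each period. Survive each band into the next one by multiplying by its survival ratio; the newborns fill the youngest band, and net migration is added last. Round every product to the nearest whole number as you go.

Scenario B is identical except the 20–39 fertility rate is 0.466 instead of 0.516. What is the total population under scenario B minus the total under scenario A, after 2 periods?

-897

[period 1]
Births: 10300 × 0.516 = 5315, 13000 × 0.141 = 1833 — total 7148
20–39: 8400 × 0.96 = 8064
40–59: 10300 × 0.953 = 9816
60–79: 13000 × 0.928 = 12064
80+: 17200 × 0.963 + 10500 × 0.414 = 16564 + 4347 = 20911
Net migration: 80+ − 110 → 20801
→ [7148, 8064, 9816, 12064, 20801]
[period 2]
Births: 8064 × 0.516 = 4161, 9816 × 0.141 = 1384 — total 5545
20–39: 7148 × 0.96 = 6862
40–59: 8064 × 0.953 = 7685
60–79: 9816 × 0.928 = 9109
80+: 12064 × 0.963 + 20801 × 0.414 = 11618 + 8612 = 20230
Net migration: 80+ − 110 → 20120
→ [5545, 6862, 7685, 9109, 20120]
Scenario A total after 2 periods: 49321
Scenario B projection —
[period 1]
Births: 10300 × 0.466 = 4800, 13000 × 0.141 = 1833 — total 6633
20–39: 8400 × 0.96 = 8064
40–59: 10300 × 0.953 = 9816
60–79: 13000 × 0.928 = 12064
80+: 17200 × 0.963 + 10500 × 0.414 = 16564 + 4347 = 20911
Net migration: 80+ − 110 → 20801
→ [6633, 8064, 9816, 12064, 20801]
[period 2]
Births: 8064 × 0.466 = 3758, 9816 × 0.141 = 1384 — total 5142
20–39: 6633 × 0.96 = 6368
40–59: 8064 × 0.953 = 7685
60–79: 9816 × 0.928 = 9109
80+: 12064 × 0.963 + 20801 × 0.414 = 11618 + 8612 = 20230
Net migration: 80+ − 110 → 20120
→ [5142, 6368, 7685, 9109, 20120]
Scenario B total after 2 periods: 48424
Difference B − A = 48424 − 49321 = -897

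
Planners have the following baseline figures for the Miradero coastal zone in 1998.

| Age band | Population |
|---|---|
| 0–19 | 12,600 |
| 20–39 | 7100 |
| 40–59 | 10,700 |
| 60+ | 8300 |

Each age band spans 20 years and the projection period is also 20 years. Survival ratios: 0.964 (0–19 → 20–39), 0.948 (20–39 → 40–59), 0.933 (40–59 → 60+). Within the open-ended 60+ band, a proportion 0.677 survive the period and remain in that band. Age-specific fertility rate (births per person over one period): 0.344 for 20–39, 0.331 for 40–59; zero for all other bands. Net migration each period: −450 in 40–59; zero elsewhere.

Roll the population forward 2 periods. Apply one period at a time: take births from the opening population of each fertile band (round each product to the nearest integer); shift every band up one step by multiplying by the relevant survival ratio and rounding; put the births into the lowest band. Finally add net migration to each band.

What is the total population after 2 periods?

— Period 1 —
Births: 7100 × 0.344 = 2442  |  10700 × 0.331 = 3542 → 5984
20–39: 12600 × 0.964 = 12146
40–59: 7100 × 0.948 = 6731
60+: 10700 × 0.933 + 8300 × 0.677 = 9983 + 5619 = 15602
Net migration: 40–59 − 450 → 6281
Population now: 0–19=5984, 20–39=12146, 40–59=6281, 60+=15602
— Period 2 —
Births: 12146 × 0.344 = 4178  |  6281 × 0.331 = 2079 → 6257
20–39: 5984 × 0.964 = 5769
40–59: 12146 × 0.948 = 11514
60+: 6281 × 0.933 + 15602 × 0.677 = 5860 + 10563 = 16423
Net migration: 40–59 − 450 → 11064
Population now: 0–19=6257, 20–39=5769, 40–59=11064, 60+=16423
Total after period 2: 6257 + 5769 + 11064 + 16423 = 39513

39513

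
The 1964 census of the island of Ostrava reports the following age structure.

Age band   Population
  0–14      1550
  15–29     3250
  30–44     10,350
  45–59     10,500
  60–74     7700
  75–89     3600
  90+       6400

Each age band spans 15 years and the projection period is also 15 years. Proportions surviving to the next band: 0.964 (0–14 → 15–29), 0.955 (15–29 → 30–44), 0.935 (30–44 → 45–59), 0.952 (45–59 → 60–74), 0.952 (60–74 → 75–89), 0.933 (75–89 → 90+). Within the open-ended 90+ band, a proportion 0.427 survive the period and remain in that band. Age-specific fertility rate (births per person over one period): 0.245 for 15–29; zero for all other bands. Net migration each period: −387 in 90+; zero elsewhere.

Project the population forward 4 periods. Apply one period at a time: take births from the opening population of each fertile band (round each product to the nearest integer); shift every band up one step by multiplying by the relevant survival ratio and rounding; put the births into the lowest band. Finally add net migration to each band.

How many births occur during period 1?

— Period 1 —
Births: 3250 × 0.245 = 796
15–29: 1550 × 0.964 = 1494
30–44: 3250 × 0.955 = 3104
45–59: 10350 × 0.935 = 9677
60–74: 10500 × 0.952 = 9996
75–89: 7700 × 0.952 = 7330
90+: 3600 × 0.933 + 6400 × 0.427 = 3359 + 2733 = 6092
Net migration: 90+ − 387 → 5705
→ [796, 1494, 3104, 9677, 9996, 7330, 5705]

796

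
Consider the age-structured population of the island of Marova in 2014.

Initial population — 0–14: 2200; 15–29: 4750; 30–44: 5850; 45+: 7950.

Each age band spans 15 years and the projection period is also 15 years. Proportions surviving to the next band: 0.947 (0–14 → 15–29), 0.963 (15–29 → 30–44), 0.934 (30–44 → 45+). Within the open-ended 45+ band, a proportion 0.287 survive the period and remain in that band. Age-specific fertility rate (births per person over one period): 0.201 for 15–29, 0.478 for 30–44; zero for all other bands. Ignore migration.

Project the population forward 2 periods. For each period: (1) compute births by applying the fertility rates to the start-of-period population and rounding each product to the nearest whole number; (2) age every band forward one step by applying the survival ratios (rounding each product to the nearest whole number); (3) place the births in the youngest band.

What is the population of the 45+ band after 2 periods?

Call the bands 1 to 4, youngest first.
After projecting period 1:
Births: 4750 * 0.201 = 955  |  5850 * 0.478 = 2796 → total 3751
Band 2: 2200 * 0.947 = 2083
Band 3: 4750 * 0.963 = 4574
Band 4: 5850 * 0.934 + 7950 * 0.287 = 5464 + 2282 = 7746
Population now: 0–14=3751, 15–29=2083, 30–44=4574, 45+=7746
After projecting period 2:
Births: 2083 * 0.201 = 419  |  4574 * 0.478 = 2186 → total 2605
Band 2: 3751 * 0.947 = 3552
Band 3: 2083 * 0.963 = 2006
Band 4: 4574 * 0.934 + 7746 * 0.287 = 4272 + 2223 = 6495
Population now: 0–14=2605, 15–29=3552, 30–44=2006, 45+=6495

6495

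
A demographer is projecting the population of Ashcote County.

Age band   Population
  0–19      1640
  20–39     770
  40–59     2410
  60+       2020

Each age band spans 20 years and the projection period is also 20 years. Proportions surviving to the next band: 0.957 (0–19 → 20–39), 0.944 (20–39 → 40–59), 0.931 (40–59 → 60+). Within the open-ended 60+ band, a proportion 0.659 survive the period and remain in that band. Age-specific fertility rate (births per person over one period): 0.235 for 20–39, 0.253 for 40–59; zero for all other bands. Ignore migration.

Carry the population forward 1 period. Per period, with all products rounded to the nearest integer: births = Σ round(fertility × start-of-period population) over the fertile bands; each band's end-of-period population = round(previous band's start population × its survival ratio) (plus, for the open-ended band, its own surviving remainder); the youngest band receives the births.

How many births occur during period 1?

791

Period 1:
Births: 770 * 0.235 = 181 ; 2410 * 0.253 = 610 → 791
20–39: 1640 * 0.957 = 1569
40–59: 770 * 0.944 = 727
60+: 2410 * 0.931 + 2020 * 0.659 = 2244 + 1331 = 3575
Population now: 0–19=791, 20–39=1569, 40–59=727, 60+=3575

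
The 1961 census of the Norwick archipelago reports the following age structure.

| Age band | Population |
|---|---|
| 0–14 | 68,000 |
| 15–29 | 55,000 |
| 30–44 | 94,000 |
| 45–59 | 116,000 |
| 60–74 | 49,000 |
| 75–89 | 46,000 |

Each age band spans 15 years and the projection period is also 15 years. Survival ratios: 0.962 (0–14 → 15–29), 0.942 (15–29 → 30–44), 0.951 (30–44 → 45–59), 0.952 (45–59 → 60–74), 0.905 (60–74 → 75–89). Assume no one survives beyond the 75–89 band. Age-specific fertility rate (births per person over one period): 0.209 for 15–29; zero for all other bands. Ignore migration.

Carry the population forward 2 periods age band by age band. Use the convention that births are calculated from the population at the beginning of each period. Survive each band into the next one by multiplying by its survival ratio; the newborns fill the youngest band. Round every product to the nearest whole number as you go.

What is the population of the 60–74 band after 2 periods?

85103

After projecting period 1:
Births: 55000 * 0.209 = 11495
15–29: 68000 * 0.962 = 65416
30–44: 55000 * 0.942 = 51810
45–59: 94000 * 0.951 = 89394
60–74: 116000 * 0.952 = 110432
75–89: 49000 * 0.905 = 44345
Giving 11495 / 65416 / 51810 / 89394 / 110432 / 44345.
After projecting period 2:
Births: 65416 * 0.209 = 13672
15–29: 11495 * 0.962 = 11058
30–44: 65416 * 0.942 = 61622
45–59: 51810 * 0.951 = 49271
60–74: 89394 * 0.952 = 85103
75–89: 110432 * 0.905 = 99941
Giving 13672 / 11058 / 61622 / 49271 / 85103 / 99941.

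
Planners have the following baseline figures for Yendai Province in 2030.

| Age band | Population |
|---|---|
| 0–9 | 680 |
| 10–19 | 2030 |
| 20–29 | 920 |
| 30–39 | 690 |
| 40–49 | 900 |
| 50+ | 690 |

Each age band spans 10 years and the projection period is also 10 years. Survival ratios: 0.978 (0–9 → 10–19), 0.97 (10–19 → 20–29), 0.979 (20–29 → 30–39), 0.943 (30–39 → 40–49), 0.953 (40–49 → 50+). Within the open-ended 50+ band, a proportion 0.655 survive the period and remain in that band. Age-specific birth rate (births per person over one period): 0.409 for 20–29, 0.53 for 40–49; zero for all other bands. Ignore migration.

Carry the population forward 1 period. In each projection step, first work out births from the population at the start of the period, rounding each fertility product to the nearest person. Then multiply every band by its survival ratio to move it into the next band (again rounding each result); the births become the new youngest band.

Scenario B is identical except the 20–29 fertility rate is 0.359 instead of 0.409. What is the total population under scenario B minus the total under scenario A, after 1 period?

-46

Period 1:
Births: 920 × 0.409 = 376  |  900 × 0.53 = 477 ⇒ total 853
10–19: 680 × 0.978 = 665
20–29: 2030 × 0.97 = 1969
30–39: 920 × 0.979 = 901
40–49: 690 × 0.943 = 651
50+: 900 × 0.953 + 690 × 0.655 = 858 + 452 = 1310
→ [853, 665, 1969, 901, 651, 1310]
Scenario A total after 1 period: 6349
Scenario B projection —
Period 1:
Births: 920 × 0.359 = 330  |  900 × 0.53 = 477 ⇒ total 807
10–19: 680 × 0.978 = 665
20–29: 2030 × 0.97 = 1969
30–39: 920 × 0.979 = 901
40–49: 690 × 0.943 = 651
50+: 900 × 0.953 + 690 × 0.655 = 858 + 452 = 1310
→ [807, 665, 1969, 901, 651, 1310]
Scenario B total after 1 period: 6303
Difference B − A = 6303 − 6349 = -46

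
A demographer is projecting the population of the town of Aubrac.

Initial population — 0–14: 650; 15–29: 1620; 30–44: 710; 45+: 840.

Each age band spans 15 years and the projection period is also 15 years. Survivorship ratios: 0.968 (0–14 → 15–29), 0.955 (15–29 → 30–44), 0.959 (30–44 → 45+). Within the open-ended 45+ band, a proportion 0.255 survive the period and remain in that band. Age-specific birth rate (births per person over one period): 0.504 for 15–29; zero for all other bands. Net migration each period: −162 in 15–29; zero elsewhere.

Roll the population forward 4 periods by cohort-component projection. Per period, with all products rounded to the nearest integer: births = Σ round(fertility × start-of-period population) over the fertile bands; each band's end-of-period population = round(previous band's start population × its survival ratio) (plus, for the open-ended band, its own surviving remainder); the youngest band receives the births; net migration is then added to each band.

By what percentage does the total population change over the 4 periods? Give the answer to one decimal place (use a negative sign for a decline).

-72.9

Period 1.
Births: 1620 × 0.504 = 816
15–29: 650 × 0.968 = 629
30–44: 1620 × 0.955 = 1547
45+: 710 × 0.959 + 840 × 0.255 = 681 + 214 = 895
Net migration: 15–29 − 162 → 467
Giving 816 / 467 / 1547 / 895.
Period 2.
Births: 467 × 0.504 = 235
15–29: 816 × 0.968 = 790
30–44: 467 × 0.955 = 446
45+: 1547 × 0.959 + 895 × 0.255 = 1484 + 228 = 1712
Net migration: 15–29 − 162 → 628
Giving 235 / 628 / 446 / 1712.
Period 3.
Births: 628 × 0.504 = 317
15–29: 235 × 0.968 = 227
30–44: 628 × 0.955 = 600
45+: 446 × 0.959 + 1712 × 0.255 = 428 + 437 = 865
Net migration: 15–29 − 162 → 65
Giving 317 / 65 / 600 / 865.
Period 4.
Births: 65 × 0.504 = 33
15–29: 317 × 0.968 = 307
30–44: 65 × 0.955 = 62
45+: 600 × 0.959 + 865 × 0.255 = 575 + 221 = 796
Net migration: 15–29 − 162 → 145
Giving 33 / 145 / 62 / 796.
Total: 3820 → 1036; change = -2784; percentage change = -72.9%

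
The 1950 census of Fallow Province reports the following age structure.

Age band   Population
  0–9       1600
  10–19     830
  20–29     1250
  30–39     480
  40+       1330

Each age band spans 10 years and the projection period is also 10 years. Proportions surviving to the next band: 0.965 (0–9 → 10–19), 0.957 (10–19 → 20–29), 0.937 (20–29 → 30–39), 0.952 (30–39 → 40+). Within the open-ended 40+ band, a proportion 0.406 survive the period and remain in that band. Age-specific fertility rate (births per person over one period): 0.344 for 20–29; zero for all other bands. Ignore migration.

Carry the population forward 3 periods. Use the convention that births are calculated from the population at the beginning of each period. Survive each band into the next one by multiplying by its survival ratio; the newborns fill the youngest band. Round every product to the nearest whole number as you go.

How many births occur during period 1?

Call the groups 1 to 5, youngest first.
Period 1.
Births: 1250 × 0.344 = 430
Group 2: 1600 × 0.965 = 1544
Group 3: 830 × 0.957 = 794
Group 4: 1250 × 0.937 = 1171
Group 5: 480 × 0.952 + 1330 × 0.406 = 457 + 540 = 997
→ [430, 1544, 794, 1171, 997]

430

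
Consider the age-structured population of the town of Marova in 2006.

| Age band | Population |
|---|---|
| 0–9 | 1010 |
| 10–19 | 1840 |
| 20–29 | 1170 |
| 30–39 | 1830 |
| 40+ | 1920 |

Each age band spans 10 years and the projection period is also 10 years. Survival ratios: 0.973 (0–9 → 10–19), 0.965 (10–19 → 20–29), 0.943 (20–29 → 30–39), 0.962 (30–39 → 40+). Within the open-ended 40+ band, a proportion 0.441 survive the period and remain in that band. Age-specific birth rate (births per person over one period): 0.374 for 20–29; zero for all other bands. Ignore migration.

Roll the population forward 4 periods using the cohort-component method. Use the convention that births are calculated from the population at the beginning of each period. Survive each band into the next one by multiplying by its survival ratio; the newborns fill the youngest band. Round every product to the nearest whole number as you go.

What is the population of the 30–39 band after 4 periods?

388

Period 1:
Births: 1170 × 0.374 = 438
10–19: 1010 × 0.973 = 983
20–29: 1840 × 0.965 = 1776
30–39: 1170 × 0.943 = 1103
40+: 1830 × 0.962 + 1920 × 0.441 = 1760 + 847 = 2607
→ [438, 983, 1776, 1103, 2607]
Period 2:
Births: 1776 × 0.374 = 664
10–19: 438 × 0.973 = 426
20–29: 983 × 0.965 = 949
30–39: 1776 × 0.943 = 1675
40+: 1103 × 0.962 + 2607 × 0.441 = 1061 + 1150 = 2211
→ [664, 426, 949, 1675, 2211]
Period 3:
Births: 949 × 0.374 = 355
10–19: 664 × 0.973 = 646
20–29: 426 × 0.965 = 411
30–39: 949 × 0.943 = 895
40+: 1675 × 0.962 + 2211 × 0.441 = 1611 + 975 = 2586
→ [355, 646, 411, 895, 2586]
Period 4:
Births: 411 × 0.374 = 154
10–19: 355 × 0.973 = 345
20–29: 646 × 0.965 = 623
30–39: 411 × 0.943 = 388
40+: 895 × 0.962 + 2586 × 0.441 = 861 + 1140 = 2001
→ [154, 345, 623, 388, 2001]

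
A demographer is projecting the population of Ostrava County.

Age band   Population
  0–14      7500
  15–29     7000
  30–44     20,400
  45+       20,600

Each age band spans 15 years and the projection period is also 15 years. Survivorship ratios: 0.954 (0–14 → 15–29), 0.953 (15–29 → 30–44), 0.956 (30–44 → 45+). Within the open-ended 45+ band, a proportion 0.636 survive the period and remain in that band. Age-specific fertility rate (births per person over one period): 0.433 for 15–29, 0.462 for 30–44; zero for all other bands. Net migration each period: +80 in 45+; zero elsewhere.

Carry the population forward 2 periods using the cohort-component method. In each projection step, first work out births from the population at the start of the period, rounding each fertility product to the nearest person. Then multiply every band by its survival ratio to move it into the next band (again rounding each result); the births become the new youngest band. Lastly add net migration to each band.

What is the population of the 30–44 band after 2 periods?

Let band 1 be 0–14 through band 4 = 45+.
— Period 1 —
Births: 7000 × 0.433 = 3031 ; 20400 × 0.462 = 9425 — total 12456
Band 2: 7500 × 0.954 = 7155
Band 3: 7000 × 0.953 = 6671
Band 4: 20400 × 0.956 + 20600 × 0.636 = 19502 + 13102 = 32604
Net migration: Band 4 + 80 → 32684
Population now: 0–14=12456, 15–29=7155, 30–44=6671, 45+=32684
— Period 2 —
Births: 7155 × 0.433 = 3098 ; 6671 × 0.462 = 3082 — total 6180
Band 2: 12456 × 0.954 = 11883
Band 3: 7155 × 0.953 = 6819
Band 4: 6671 × 0.956 + 32684 × 0.636 = 6377 + 20787 = 27164
Net migration: Band 4 + 80 → 27244
Population now: 0–14=6180, 15–29=11883, 30–44=6819, 45+=27244

6819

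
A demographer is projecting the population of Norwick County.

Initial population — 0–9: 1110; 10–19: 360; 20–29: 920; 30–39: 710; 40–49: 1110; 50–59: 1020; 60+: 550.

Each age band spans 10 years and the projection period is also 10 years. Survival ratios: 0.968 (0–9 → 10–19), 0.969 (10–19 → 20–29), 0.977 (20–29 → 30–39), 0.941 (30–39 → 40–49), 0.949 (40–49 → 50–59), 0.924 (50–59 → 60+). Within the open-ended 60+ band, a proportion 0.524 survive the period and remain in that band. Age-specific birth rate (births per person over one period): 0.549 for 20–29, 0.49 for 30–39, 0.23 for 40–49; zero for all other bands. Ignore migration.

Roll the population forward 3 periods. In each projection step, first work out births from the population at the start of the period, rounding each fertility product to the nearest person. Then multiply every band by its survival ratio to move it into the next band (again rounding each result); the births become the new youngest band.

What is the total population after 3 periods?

6311

(Groups numbered youngest = 1 to oldest = 7.)
Period 1.
Births: 920 × 0.549 = 505, 710 × 0.49 = 348, 1110 × 0.23 = 255 — total 1108
Group 2: 1110 × 0.968 = 1074
Group 3: 360 × 0.969 = 349
Group 4: 920 × 0.977 = 899
Group 5: 710 × 0.941 = 668
Group 6: 1110 × 0.949 = 1053
Group 7: 1020 × 0.924 + 550 × 0.524 = 942 + 288 = 1230
End of period: [1108, 1074, 349, 899, 668, 1053, 1230]
Period 2.
Births: 349 × 0.549 = 192, 899 × 0.49 = 441, 668 × 0.23 = 154 — total 787
Group 2: 1108 × 0.968 = 1073
Group 3: 1074 × 0.969 = 1041
Group 4: 349 × 0.977 = 341
Group 5: 899 × 0.941 = 846
Group 6: 668 × 0.949 = 634
Group 7: 1053 × 0.924 + 1230 × 0.524 = 973 + 645 = 1618
End of period: [787, 1073, 1041, 341, 846, 634, 1618]
Period 3.
Births: 1041 × 0.549 = 572, 341 × 0.49 = 167, 846 × 0.23 = 195 — total 934
Group 2: 787 × 0.968 = 762
Group 3: 1073 × 0.969 = 1040
Group 4: 1041 × 0.977 = 1017
Group 5: 341 × 0.941 = 321
Group 6: 846 × 0.949 = 803
Group 7: 634 × 0.924 + 1618 × 0.524 = 586 + 848 = 1434
End of period: [934, 762, 1040, 1017, 321, 803, 1434]
Total after period 3: 934 + 762 + 1040 + 1017 + 321 + 803 + 1434 = 6311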